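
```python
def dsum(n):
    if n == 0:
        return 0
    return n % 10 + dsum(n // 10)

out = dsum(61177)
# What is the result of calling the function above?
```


dsum(61177)
= 7 + dsum(6117)
= 7 + 7 + dsum(611)
= 7 + 7 + 1 + dsum(61)
= 7 + 7 + 1 + 1 + dsum(6)
= 7 + 7 + 1 + 1 + 6 + dsum(0)
= 7 + 7 + 1 + 1 + 6 + 0
= 22


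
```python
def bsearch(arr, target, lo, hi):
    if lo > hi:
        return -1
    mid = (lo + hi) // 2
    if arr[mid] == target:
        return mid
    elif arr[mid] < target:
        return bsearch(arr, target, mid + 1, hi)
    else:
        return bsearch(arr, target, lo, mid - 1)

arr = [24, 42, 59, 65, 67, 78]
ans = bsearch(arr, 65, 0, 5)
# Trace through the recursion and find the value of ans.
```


bsearch(arr, 65, 0, 5)
lo=0, hi=5, mid=2, arr[mid]=59
59 < 65, search right half
lo=3, hi=5, mid=4, arr[mid]=67
67 > 65, search left half
lo=3, hi=3, mid=3, arr[mid]=65
arr[3] == 65, found at index 3
= 3


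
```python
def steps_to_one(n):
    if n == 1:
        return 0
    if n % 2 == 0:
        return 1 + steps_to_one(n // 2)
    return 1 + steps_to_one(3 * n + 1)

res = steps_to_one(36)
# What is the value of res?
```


steps_to_one(36)
36 is even -> steps_to_one(18)
18 is even -> steps_to_one(9)
9 is odd -> 3*9+1 = 28 -> steps_to_one(28)
28 is even -> steps_to_one(14)
14 is even -> steps_to_one(7)
7 is odd -> 3*7+1 = 22 -> steps_to_one(22)
22 is even -> steps_to_one(11)
11 is odd -> 3*11+1 = 34 -> steps_to_one(34)
34 is even -> steps_to_one(17)
17 is odd -> 3*17+1 = 52 -> steps_to_one(52)
52 is even -> steps_to_one(26)
26 is even -> steps_to_one(13)
13 is odd -> 3*13+1 = 40 -> steps_to_one(40)
40 is even -> steps_to_one(20)
20 is even -> steps_to_one(10)
10 is even -> steps_to_one(5)
5 is odd -> 3*5+1 = 16 -> steps_to_one(16)
16 is even -> steps_to_one(8)
8 is even -> steps_to_one(4)
4 is even -> steps_to_one(2)
2 is even -> steps_to_one(1)
Reached 1 after 21 steps
= 21


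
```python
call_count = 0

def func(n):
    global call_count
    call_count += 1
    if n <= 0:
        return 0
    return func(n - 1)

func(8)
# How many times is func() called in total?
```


func(8) calls func(7) calls ... calls func(0)
Total calls: 8 + 1 (for base case) = 9


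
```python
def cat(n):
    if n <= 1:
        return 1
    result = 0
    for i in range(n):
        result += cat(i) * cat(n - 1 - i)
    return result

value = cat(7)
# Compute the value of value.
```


cat(7)
= sum of cat(i) * cat(7-1-i) for i in 0..6
First compute sub-values bottom-up:
  cat(0) = 1, cat(1) = 1
  cat(2) = 1*1 + 1*1 = 2
  cat(3) = 1*2 + 1*1 + 2*1 = 5
  cat(4) = 1*5 + 1*2 + 2*1 + 5*1 = 14
  cat(5) = 1*14 + 1*5 + 2*2 + 5*1 + 14*1 = 42
  cat(6) = 1*42 + 1*14 + 2*5 + 5*2 + 14*1 + 42*1 = 132
Now cat(7):
  cat(0)*cat(6) = 1*132 = 132
  cat(1)*cat(5) = 1*42 = 42
  cat(2)*cat(4) = 2*14 = 28
  cat(3)*cat(3) = 5*5 = 25
  cat(4)*cat(2) = 14*2 = 28
  cat(5)*cat(1) = 42*1 = 42
  cat(6)*cat(0) = 132*1 = 132
= 132 + 42 + 28 + 25 + 28 + 42 + 132
= 429


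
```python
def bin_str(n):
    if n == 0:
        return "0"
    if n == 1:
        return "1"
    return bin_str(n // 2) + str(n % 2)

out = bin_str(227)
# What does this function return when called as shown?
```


bin_str(227)
= bin_str(113) + "1"
= bin_str(56) + "1" + "1"
= bin_str(28) + "0" + "1" + "1"
= bin_str(14) + "0" + "0" + "1" + "1"
= bin_str(7) + "0" + "0" + "0" + "1" + "1"
= bin_str(3) + "1" + "0" + "0" + "0" + "1" + "1"
= bin_str(1) + "1" + "1" + "0" + "0" + "0" + "1" + "1"
= "1" + "1" + "1" + "0" + "0" + "0" + "1" + "1"
= "11100011"


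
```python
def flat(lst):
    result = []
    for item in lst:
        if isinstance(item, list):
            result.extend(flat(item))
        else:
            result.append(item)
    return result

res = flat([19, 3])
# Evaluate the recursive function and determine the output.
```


flat([19, 3])
Processing each element:
  19 is not a list -> append 19
  3 is not a list -> append 3
= [19, 3]


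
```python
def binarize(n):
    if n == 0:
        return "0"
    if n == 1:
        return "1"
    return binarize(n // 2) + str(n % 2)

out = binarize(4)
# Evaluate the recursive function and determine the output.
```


binarize(4)
= binarize(2) + "0"
= binarize(1) + "0" + "0"
= "1" + "0" + "0"
= "100"


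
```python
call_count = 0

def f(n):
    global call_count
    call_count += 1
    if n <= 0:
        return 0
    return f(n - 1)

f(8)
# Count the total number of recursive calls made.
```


f(8) calls f(7) calls ... calls f(0)
Total calls: 8 + 1 (for base case) = 9


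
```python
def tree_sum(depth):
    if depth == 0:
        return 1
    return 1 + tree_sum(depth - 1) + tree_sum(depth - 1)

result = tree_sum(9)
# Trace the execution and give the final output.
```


tree_sum(9)
= 1 + tree_sum(8) + tree_sum(8)
= 1 + 2 * tree_sum(8)
tree_sum(k) = 2^(k+1) - 1
tree_sum(0) = 1
tree_sum(1) = 3
tree_sum(2) = 7
tree_sum(3) = 15
tree_sum(4) = 31
tree_sum(9) = 2^10 - 1 = 1023


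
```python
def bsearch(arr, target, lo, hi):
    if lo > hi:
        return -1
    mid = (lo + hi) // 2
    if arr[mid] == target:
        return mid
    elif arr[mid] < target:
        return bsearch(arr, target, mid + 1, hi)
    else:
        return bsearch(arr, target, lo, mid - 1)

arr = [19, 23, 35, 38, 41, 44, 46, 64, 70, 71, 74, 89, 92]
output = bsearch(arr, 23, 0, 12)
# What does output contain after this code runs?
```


bsearch(arr, 23, 0, 12)
lo=0, hi=12, mid=6, arr[mid]=46
46 > 23, search left half
lo=0, hi=5, mid=2, arr[mid]=35
35 > 23, search left half
lo=0, hi=1, mid=0, arr[mid]=19
19 < 23, search right half
lo=1, hi=1, mid=1, arr[mid]=23
arr[1] == 23, found at index 1
= 1


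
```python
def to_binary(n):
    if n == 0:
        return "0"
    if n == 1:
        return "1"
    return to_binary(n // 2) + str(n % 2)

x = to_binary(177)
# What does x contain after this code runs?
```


to_binary(177)
= to_binary(88) + "1"
= to_binary(44) + "0" + "1"
= to_binary(22) + "0" + "0" + "1"
= to_binary(11) + "0" + "0" + "0" + "1"
= to_binary(5) + "1" + "0" + "0" + "0" + "1"
= to_binary(2) + "1" + "1" + "0" + "0" + "0" + "1"
= to_binary(1) + "0" + "1" + "1" + "0" + "0" + "0" + "1"
= "1" + "0" + "1" + "1" + "0" + "0" + "0" + "1"
= "10110001"


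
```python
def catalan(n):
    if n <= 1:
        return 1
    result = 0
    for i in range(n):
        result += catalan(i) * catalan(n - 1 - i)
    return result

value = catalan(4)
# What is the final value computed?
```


catalan(4)
= sum of catalan(i) * catalan(4-1-i) for i in 0..3
First compute sub-values bottom-up:
  catalan(0) = 1, catalan(1) = 1
  catalan(2) = 1*1 + 1*1 = 2
  catalan(3) = 1*2 + 1*1 + 2*1 = 5
Now catalan(4):
  catalan(0)*catalan(3) = 1*5 = 5
  catalan(1)*catalan(2) = 1*2 = 2
  catalan(2)*catalan(1) = 2*1 = 2
  catalan(3)*catalan(0) = 5*1 = 5
= 5 + 2 + 2 + 5
= 14


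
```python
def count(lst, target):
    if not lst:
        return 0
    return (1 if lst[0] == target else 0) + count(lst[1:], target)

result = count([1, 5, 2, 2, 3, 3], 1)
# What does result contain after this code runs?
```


count([1, 5, 2, 2, 3, 3], 1)
lst[0]=1 == 1: 1 + count([5, 2, 2, 3, 3], 1)
lst[0]=5 != 1: 0 + count([2, 2, 3, 3], 1)
lst[0]=2 != 1: 0 + count([2, 3, 3], 1)
lst[0]=2 != 1: 0 + count([3, 3], 1)
lst[0]=3 != 1: 0 + count([3], 1)
lst[0]=3 != 1: 0 + count([], 1)
= 1


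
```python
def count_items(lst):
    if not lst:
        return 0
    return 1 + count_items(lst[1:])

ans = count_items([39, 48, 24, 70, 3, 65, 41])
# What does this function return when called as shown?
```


count_items([39, 48, 24, 70, 3, 65, 41])
= 1 + count_items([48, 24, 70, 3, 65, 41])
= 1 + 1 + count_items([24, 70, 3, 65, 41])
= 1 + 1 + 1 + count_items([70, 3, 65, 41])
= 1 + 1 + 1 + 1 + count_items([3, 65, 41])
= 1 + 1 + 1 + 1 + 1 + count_items([65, 41])
= 1 + 1 + 1 + 1 + 1 + 1 + count_items([41])
= 1 + 1 + 1 + 1 + 1 + 1 + 1 + count_items([])
= 1 + 1 + 1 + 1 + 1 + 1 + 1 + 0
= 7


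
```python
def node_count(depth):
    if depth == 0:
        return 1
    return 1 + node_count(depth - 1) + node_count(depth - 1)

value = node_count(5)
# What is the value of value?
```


node_count(5)
= 1 + node_count(4) + node_count(4)
= 1 + 2 * node_count(4)
node_count(k) = 2^(k+1) - 1
node_count(0) = 1
node_count(1) = 3
node_count(2) = 7
node_count(3) = 15
node_count(4) = 31
node_count(5) = 2^6 - 1 = 63


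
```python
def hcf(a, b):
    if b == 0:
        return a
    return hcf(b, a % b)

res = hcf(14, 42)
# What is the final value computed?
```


hcf(14, 42)
= hcf(42, 14 % 42) = hcf(42, 14)
= hcf(14, 42 % 14) = hcf(14, 0)
b == 0, return a = 14


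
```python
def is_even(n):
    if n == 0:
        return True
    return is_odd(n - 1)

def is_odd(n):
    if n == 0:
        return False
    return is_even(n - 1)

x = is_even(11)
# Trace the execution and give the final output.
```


is_even(11)
= is_odd(10)
= is_even(9)
= is_odd(8)
= is_even(7)
= is_odd(6)
= is_even(5)
= is_odd(4)
= is_even(3)
= is_odd(2)
= is_even(1)
= is_odd(0)
n == 0: return False
= False


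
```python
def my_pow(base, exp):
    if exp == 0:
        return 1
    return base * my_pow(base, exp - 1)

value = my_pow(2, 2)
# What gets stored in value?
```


my_pow(2, 2)
= 2 * my_pow(2, 1)
= 2 * 2 * my_pow(2, 0)
= 2 * 2 * 1
= 4


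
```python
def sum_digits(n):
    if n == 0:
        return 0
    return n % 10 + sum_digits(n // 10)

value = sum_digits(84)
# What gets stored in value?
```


sum_digits(84)
= 4 + sum_digits(8)
= 4 + 8 + sum_digits(0)
= 4 + 8 + 0
= 12


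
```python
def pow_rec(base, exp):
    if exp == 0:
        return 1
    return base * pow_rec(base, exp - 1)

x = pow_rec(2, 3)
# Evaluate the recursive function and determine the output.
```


pow_rec(2, 3)
= 2 * pow_rec(2, 2)
= 2 * 2 * pow_rec(2, 1)
= 2 * 2 * 2 * pow_rec(2, 0)
= 2 * 2 * 2 * 1
= 8


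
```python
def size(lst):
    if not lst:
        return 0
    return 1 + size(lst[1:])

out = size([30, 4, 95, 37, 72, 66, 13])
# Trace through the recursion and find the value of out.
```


size([30, 4, 95, 37, 72, 66, 13])
= 1 + size([4, 95, 37, 72, 66, 13])
= 1 + 1 + size([95, 37, 72, 66, 13])
= 1 + 1 + 1 + size([37, 72, 66, 13])
= 1 + 1 + 1 + 1 + size([72, 66, 13])
= 1 + 1 + 1 + 1 + 1 + size([66, 13])
= 1 + 1 + 1 + 1 + 1 + 1 + size([13])
= 1 + 1 + 1 + 1 + 1 + 1 + 1 + size([])
= 1 + 1 + 1 + 1 + 1 + 1 + 1 + 0
= 7


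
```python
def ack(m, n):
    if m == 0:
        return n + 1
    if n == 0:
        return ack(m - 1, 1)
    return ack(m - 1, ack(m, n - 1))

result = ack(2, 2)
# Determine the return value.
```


ack(2, 2)
= ack(1, ack(2, 1))
First compute ack(2, 1) = 5
= ack(1, 5)
= 7


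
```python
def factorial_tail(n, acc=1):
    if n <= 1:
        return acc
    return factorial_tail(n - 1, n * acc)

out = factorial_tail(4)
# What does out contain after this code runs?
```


factorial_tail(4, 1)
= factorial_tail(3, 4 * 1) = factorial_tail(3, 4)
= factorial_tail(2, 3 * 4) = factorial_tail(2, 12)
= factorial_tail(1, 2 * 12) = factorial_tail(1, 24)
n <= 1, return acc = 24


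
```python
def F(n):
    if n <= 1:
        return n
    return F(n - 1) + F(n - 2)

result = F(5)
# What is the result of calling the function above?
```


F(5)
= F(4) + F(3)
= (F(3) + F(2)) + F(3)
Computing bottom-up: F(0)=0, F(1)=1, F(2)=1, F(3)=2, F(4)=3, F(5)=5
= 5


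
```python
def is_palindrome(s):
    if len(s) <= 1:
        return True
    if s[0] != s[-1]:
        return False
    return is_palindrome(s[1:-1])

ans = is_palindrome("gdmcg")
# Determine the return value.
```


is_palindrome("gdmcg")
"gdmcg": s[0]='g' == s[-1]='g' -> is_palindrome("dmc")
"dmc": s[0]='d' != s[-1]='c' -> False
= False


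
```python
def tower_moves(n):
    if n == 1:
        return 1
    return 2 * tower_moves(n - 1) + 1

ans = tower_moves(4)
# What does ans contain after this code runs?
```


tower_moves(4)
= 2 * tower_moves(3) + 1
= 2 * (2 * tower_moves(2) + 1) + 1
= 2 * (2 * (2 * tower_moves(1) + 1) + 1) + 1
Now compute bottom-up:
tower_moves(1) = 1
tower_moves(2) = 2 * 1 + 1 = 3
tower_moves(3) = 2 * 3 + 1 = 7
tower_moves(4) = 2 * 7 + 1 = 15
= 15


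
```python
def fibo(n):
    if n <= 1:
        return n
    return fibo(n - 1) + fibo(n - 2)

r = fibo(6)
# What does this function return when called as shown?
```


fibo(6)
= fibo(5) + fibo(4)
= (fibo(4) + fibo(3)) + fibo(4)
Computing bottom-up: fibo(0)=0, fibo(1)=1, fibo(2)=1, fibo(3)=2, fibo(4)=3, fibo(5)=5, fibo(6)=8
= 8


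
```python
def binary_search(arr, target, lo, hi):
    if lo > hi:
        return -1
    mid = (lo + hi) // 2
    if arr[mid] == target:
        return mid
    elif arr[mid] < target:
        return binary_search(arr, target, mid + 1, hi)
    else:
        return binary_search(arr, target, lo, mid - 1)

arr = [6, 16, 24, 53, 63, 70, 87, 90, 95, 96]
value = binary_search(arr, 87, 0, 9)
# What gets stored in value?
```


binary_search(arr, 87, 0, 9)
lo=0, hi=9, mid=4, arr[mid]=63
63 < 87, search right half
lo=5, hi=9, mid=7, arr[mid]=90
90 > 87, search left half
lo=5, hi=6, mid=5, arr[mid]=70
70 < 87, search right half
lo=6, hi=6, mid=6, arr[mid]=87
arr[6] == 87, found at index 6
= 6


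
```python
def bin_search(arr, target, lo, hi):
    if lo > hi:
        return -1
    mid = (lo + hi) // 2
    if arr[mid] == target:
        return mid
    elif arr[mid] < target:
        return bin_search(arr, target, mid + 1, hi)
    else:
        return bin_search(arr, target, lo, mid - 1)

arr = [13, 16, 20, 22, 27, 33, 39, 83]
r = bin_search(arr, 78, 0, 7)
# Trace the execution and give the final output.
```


bin_search(arr, 78, 0, 7)
lo=0, hi=7, mid=3, arr[mid]=22
22 < 78, search right half
lo=4, hi=7, mid=5, arr[mid]=33
33 < 78, search right half
lo=6, hi=7, mid=6, arr[mid]=39
39 < 78, search right half
lo=7, hi=7, mid=7, arr[mid]=83
83 > 78, search left half
lo > hi, target not found, return -1
= -1


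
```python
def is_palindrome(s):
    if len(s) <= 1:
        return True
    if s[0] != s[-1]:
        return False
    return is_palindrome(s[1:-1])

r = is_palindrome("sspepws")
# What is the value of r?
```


is_palindrome("sspepws")
"sspepws": s[0]='s' == s[-1]='s' -> is_palindrome("spepw")
"spepw": s[0]='s' != s[-1]='w' -> False
= False


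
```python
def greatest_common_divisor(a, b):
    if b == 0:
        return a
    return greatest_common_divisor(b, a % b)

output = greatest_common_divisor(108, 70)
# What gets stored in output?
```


greatest_common_divisor(108, 70)
= greatest_common_divisor(70, 108 % 70) = greatest_common_divisor(70, 38)
= greatest_common_divisor(38, 70 % 38) = greatest_common_divisor(38, 32)
= greatest_common_divisor(32, 38 % 32) = greatest_common_divisor(32, 6)
= greatest_common_divisor(6, 32 % 6) = greatest_common_divisor(6, 2)
= greatest_common_divisor(2, 6 % 2) = greatest_common_divisor(2, 0)
b == 0, return a = 2


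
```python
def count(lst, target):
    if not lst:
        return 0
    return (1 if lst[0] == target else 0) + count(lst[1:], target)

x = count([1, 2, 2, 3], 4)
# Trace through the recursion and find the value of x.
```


count([1, 2, 2, 3], 4)
lst[0]=1 != 4: 0 + count([2, 2, 3], 4)
lst[0]=2 != 4: 0 + count([2, 3], 4)
lst[0]=2 != 4: 0 + count([3], 4)
lst[0]=3 != 4: 0 + count([], 4)
= 0


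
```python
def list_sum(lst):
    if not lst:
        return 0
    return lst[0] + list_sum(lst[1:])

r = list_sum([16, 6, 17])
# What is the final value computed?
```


list_sum([16, 6, 17])
= 16 + list_sum([6, 17])
= 16 + 6 + list_sum([17])
= 16 + 6 + 17 + list_sum([])
= 16 + 6 + 17 + 0
= 39


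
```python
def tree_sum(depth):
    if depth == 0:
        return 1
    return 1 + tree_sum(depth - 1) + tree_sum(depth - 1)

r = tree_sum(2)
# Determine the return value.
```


tree_sum(2)
= 1 + tree_sum(1) + tree_sum(1)
= 1 + 2 * tree_sum(1)
tree_sum(k) = 2^(k+1) - 1
tree_sum(0) = 1
tree_sum(1) = 3
tree_sum(2) = 7
tree_sum(2) = 2^3 - 1 = 7


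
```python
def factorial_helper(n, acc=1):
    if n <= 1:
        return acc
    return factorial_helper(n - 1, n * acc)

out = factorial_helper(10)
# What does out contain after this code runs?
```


factorial_helper(10, 1)
= factorial_helper(9, 10 * 1) = factorial_helper(9, 10)
= factorial_helper(8, 9 * 10) = factorial_helper(8, 90)
= factorial_helper(7, 8 * 90) = factorial_helper(7, 720)
= factorial_helper(6, 7 * 720) = factorial_helper(6, 5040)
= factorial_helper(5, 6 * 5040) = factorial_helper(5, 30240)
= factorial_helper(4, 5 * 30240) = factorial_helper(4, 151200)
= factorial_helper(3, 4 * 151200) = factorial_helper(3, 604800)
= factorial_helper(2, 3 * 604800) = factorial_helper(2, 1814400)
= factorial_helper(1, 2 * 1814400) = factorial_helper(1, 3628800)
n <= 1, return acc = 3628800


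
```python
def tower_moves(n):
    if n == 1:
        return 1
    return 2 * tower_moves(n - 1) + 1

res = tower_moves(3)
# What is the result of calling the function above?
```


tower_moves(3)
= 2 * tower_moves(2) + 1
= 2 * (2 * tower_moves(1) + 1) + 1
Now compute bottom-up:
tower_moves(1) = 1
tower_moves(2) = 2 * 1 + 1 = 3
tower_moves(3) = 2 * 3 + 1 = 7
= 7


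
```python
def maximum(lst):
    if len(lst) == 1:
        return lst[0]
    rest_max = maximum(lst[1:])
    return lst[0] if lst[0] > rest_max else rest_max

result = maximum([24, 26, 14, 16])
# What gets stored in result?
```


maximum([24, 26, 14, 16])
= compare 24 with maximum([26, 14, 16])
= compare 26 with maximum([14, 16])
= compare 14 with maximum([16])
Base: maximum([16]) = 16
compare 14 with 16: max = 16
compare 26 with 16: max = 26
compare 24 with 26: max = 26
= 26


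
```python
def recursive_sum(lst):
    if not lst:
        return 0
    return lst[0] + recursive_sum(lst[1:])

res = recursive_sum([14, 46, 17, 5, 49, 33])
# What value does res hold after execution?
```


recursive_sum([14, 46, 17, 5, 49, 33])
= 14 + recursive_sum([46, 17, 5, 49, 33])
= 14 + 46 + recursive_sum([17, 5, 49, 33])
= 14 + 46 + 17 + recursive_sum([5, 49, 33])
= 14 + 46 + 17 + 5 + recursive_sum([49, 33])
= 14 + 46 + 17 + 5 + 49 + recursive_sum([33])
= 14 + 46 + 17 + 5 + 49 + 33 + recursive_sum([])
= 14 + 46 + 17 + 5 + 49 + 33 + 0
= 164


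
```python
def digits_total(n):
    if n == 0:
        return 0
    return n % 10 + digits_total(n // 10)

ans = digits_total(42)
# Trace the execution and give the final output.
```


digits_total(42)
= 2 + digits_total(4)
= 2 + 4 + digits_total(0)
= 2 + 4 + 0
= 6


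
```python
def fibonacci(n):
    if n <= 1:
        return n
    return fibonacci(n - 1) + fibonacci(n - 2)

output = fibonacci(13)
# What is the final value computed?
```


fibonacci(13)
= fibonacci(12) + fibonacci(11)
= (fibonacci(11) + fibonacci(10)) + fibonacci(11)
Computing bottom-up: fibonacci(0)=0, fibonacci(1)=1, fibonacci(2)=1, fibonacci(3)=2, fibonacci(4)=3, fibonacci(5)=5, fibonacci(6)=8, fibonacci(7)=13, fibonacci(8)=21, fibonacci(9)=34, fibonacci(10)=55, fibonacci(11)=89, fibonacci(12)=144, fibonacci(13)=233
= 233


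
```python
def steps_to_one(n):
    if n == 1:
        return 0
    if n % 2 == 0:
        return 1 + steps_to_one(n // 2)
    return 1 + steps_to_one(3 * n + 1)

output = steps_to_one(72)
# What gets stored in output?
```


steps_to_one(72)
72 is even -> steps_to_one(36)
36 is even -> steps_to_one(18)
18 is even -> steps_to_one(9)
9 is odd -> 3*9+1 = 28 -> steps_to_one(28)
28 is even -> steps_to_one(14)
14 is even -> steps_to_one(7)
7 is odd -> 3*7+1 = 22 -> steps_to_one(22)
22 is even -> steps_to_one(11)
11 is odd -> 3*11+1 = 34 -> steps_to_one(34)
34 is even -> steps_to_one(17)
17 is odd -> 3*17+1 = 52 -> steps_to_one(52)
52 is even -> steps_to_one(26)
26 is even -> steps_to_one(13)
13 is odd -> 3*13+1 = 40 -> steps_to_one(40)
40 is even -> steps_to_one(20)
20 is even -> steps_to_one(10)
10 is even -> steps_to_one(5)
5 is odd -> 3*5+1 = 16 -> steps_to_one(16)
16 is even -> steps_to_one(8)
8 is even -> steps_to_one(4)
4 is even -> steps_to_one(2)
2 is even -> steps_to_one(1)
Reached 1 after 22 steps
= 22


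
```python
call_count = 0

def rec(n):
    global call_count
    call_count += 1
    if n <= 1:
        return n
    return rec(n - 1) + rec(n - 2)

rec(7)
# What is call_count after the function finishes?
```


rec(7) calls rec(6) and rec(5); each non-base call branches into two more.
Let C(k) = total number of calls made by rec(k), including the call to rec(k) itself.
Base cases: C(0) = 1, C(1) = 1
Recurrence: C(k) = 1 + C(k-1) + C(k-2)
  C(2) = 1 + C(1) + C(0) = 1 + 1 + 1 = 3
  C(3) = 1 + C(2) + C(1) = 1 + 3 + 1 = 5
  C(4) = 1 + C(3) + C(2) = 1 + 5 + 3 = 9
  C(5) = 1 + C(4) + C(3) = 1 + 9 + 5 = 15
  C(6) = 1 + C(5) + C(4) = 1 + 15 + 9 = 25
  C(7) = 1 + C(6) + C(5) = 1 + 25 + 15 = 41
Total calls = C(7) = 41


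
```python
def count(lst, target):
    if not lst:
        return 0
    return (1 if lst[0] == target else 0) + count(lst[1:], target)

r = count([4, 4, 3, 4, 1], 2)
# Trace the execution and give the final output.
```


count([4, 4, 3, 4, 1], 2)
lst[0]=4 != 2: 0 + count([4, 3, 4, 1], 2)
lst[0]=4 != 2: 0 + count([3, 4, 1], 2)
lst[0]=3 != 2: 0 + count([4, 1], 2)
lst[0]=4 != 2: 0 + count([1], 2)
lst[0]=1 != 2: 0 + count([], 2)
= 0


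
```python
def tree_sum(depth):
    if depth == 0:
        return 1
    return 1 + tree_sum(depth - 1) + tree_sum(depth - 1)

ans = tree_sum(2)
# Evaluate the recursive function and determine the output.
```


tree_sum(2)
= 1 + tree_sum(1) + tree_sum(1)
= 1 + 2 * tree_sum(1)
tree_sum(k) = 2^(k+1) - 1
tree_sum(0) = 1
tree_sum(1) = 3
tree_sum(2) = 7
tree_sum(2) = 2^3 - 1 = 7


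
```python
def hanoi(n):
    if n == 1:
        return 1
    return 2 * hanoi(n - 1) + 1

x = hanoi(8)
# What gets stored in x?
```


hanoi(8)
= 2 * hanoi(7) + 1
= 2 * (2 * hanoi(6) + 1) + 1
= 2 * (2 * (2 * hanoi(5) + 1) + 1) + 1
= 2 * (2 * (2 * (2 * hanoi(4) + 1) + 1) + 1) + 1
= 2 * (2 * (2 * (2 * (2 * hanoi(3) + 1) + 1) + 1) + 1) + 1
= 2 * (2 * (2 * (2 * (2 * (2 * hanoi(2) + 1) + 1) + 1) + 1) + 1) + 1
= 2 * (2 * (2 * (2 * (2 * (2 * (2 * hanoi(1) + 1) + 1) + 1) + 1) + 1) + 1) + 1
Now compute bottom-up:
hanoi(1) = 1
hanoi(2) = 2 * 1 + 1 = 3
hanoi(3) = 2 * 3 + 1 = 7
hanoi(4) = 2 * 7 + 1 = 15
hanoi(5) = 2 * 15 + 1 = 31
hanoi(6) = 2 * 31 + 1 = 63
hanoi(7) = 2 * 63 + 1 = 127
hanoi(8) = 2 * 127 + 1 = 255
= 255


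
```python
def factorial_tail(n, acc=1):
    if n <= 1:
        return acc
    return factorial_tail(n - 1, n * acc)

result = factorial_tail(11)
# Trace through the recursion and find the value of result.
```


factorial_tail(11, 1)
= factorial_tail(10, 11 * 1) = factorial_tail(10, 11)
= factorial_tail(9, 10 * 11) = factorial_tail(9, 110)
= factorial_tail(8, 9 * 110) = factorial_tail(8, 990)
= factorial_tail(7, 8 * 990) = factorial_tail(7, 7920)
= factorial_tail(6, 7 * 7920) = factorial_tail(6, 55440)
= factorial_tail(5, 6 * 55440) = factorial_tail(5, 332640)
= factorial_tail(4, 5 * 332640) = factorial_tail(4, 1663200)
= factorial_tail(3, 4 * 1663200) = factorial_tail(3, 6652800)
= factorial_tail(2, 3 * 6652800) = factorial_tail(2, 19958400)
= factorial_tail(1, 2 * 19958400) = factorial_tail(1, 39916800)
n <= 1, return acc = 39916800


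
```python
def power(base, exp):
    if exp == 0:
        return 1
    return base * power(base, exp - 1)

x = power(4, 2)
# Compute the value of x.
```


power(4, 2)
= 4 * power(4, 1)
= 4 * 4 * power(4, 0)
= 4 * 4 * 1
= 16


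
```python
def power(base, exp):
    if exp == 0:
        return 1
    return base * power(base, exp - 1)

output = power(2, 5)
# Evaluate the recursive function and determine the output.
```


power(2, 5)
= 2 * power(2, 4)
= 2 * 2 * power(2, 3)
= 2 * 2 * 2 * power(2, 2)
= 2 * 2 * 2 * 2 * power(2, 1)
= 2 * 2 * 2 * 2 * 2 * power(2, 0)
= 2 * 2 * 2 * 2 * 2 * 1
= 32


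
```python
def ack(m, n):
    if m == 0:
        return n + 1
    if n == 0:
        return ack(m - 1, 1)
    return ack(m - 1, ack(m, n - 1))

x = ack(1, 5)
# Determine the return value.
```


ack(1, 5)
= ack(0, ack(1, 4))
First compute ack(1, 4) = 6
= ack(0, 6)
= 7


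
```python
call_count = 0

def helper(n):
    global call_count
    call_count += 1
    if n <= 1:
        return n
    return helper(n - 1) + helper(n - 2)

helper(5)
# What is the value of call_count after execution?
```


helper(5) calls helper(4) and helper(3); each non-base call branches into two more.
Let C(k) = total number of calls made by helper(k), including the call to helper(k) itself.
Base cases: C(0) = 1, C(1) = 1
Recurrence: C(k) = 1 + C(k-1) + C(k-2)
  C(2) = 1 + C(1) + C(0) = 1 + 1 + 1 = 3
  C(3) = 1 + C(2) + C(1) = 1 + 3 + 1 = 5
  C(4) = 1 + C(3) + C(2) = 1 + 5 + 3 = 9
  C(5) = 1 + C(4) + C(3) = 1 + 9 + 5 = 15
Total calls = C(5) = 15


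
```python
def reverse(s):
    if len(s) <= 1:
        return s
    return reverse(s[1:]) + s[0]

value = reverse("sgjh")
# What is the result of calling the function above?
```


reverse("sgjh")
= reverse("gjh") + "s"
= reverse("jh") + "g" + "s"
= reverse("h") + "j" + "g" + "s"
= "h" + "j" + "g" + "s"
= "hjgs"


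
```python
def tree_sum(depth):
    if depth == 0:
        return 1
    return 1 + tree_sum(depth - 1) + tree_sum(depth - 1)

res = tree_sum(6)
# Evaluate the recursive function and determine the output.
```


tree_sum(6)
= 1 + tree_sum(5) + tree_sum(5)
= 1 + 2 * tree_sum(5)
tree_sum(k) = 2^(k+1) - 1
tree_sum(0) = 1
tree_sum(1) = 3
tree_sum(2) = 7
tree_sum(3) = 15
tree_sum(4) = 31
tree_sum(6) = 2^7 - 1 = 127


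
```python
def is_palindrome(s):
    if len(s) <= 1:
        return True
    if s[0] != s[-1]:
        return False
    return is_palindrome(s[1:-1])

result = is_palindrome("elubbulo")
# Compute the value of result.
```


is_palindrome("elubbulo")
"elubbulo": s[0]='e' != s[-1]='o' -> False
= False


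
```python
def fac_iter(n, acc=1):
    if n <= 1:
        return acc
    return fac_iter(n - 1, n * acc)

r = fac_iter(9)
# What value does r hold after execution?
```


fac_iter(9, 1)
= fac_iter(8, 9 * 1) = fac_iter(8, 9)
= fac_iter(7, 8 * 9) = fac_iter(7, 72)
= fac_iter(6, 7 * 72) = fac_iter(6, 504)
= fac_iter(5, 6 * 504) = fac_iter(5, 3024)
= fac_iter(4, 5 * 3024) = fac_iter(4, 15120)
= fac_iter(3, 4 * 15120) = fac_iter(3, 60480)
= fac_iter(2, 3 * 60480) = fac_iter(2, 181440)
= fac_iter(1, 2 * 181440) = fac_iter(1, 362880)
n <= 1, return acc = 362880


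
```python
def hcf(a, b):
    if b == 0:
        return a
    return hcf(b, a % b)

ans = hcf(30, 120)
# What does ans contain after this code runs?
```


hcf(30, 120)
= hcf(120, 30 % 120) = hcf(120, 30)
= hcf(30, 120 % 30) = hcf(30, 0)
b == 0, return a = 30


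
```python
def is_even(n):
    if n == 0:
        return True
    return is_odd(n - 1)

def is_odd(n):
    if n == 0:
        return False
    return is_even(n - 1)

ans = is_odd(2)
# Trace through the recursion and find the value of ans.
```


is_odd(2)
= is_even(1)
= is_odd(0)
n == 0: return False
= False


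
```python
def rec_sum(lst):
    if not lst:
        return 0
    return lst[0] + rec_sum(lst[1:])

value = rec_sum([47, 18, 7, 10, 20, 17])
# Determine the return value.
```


rec_sum([47, 18, 7, 10, 20, 17])
= 47 + rec_sum([18, 7, 10, 20, 17])
= 47 + 18 + rec_sum([7, 10, 20, 17])
= 47 + 18 + 7 + rec_sum([10, 20, 17])
= 47 + 18 + 7 + 10 + rec_sum([20, 17])
= 47 + 18 + 7 + 10 + 20 + rec_sum([17])
= 47 + 18 + 7 + 10 + 20 + 17 + rec_sum([])
= 47 + 18 + 7 + 10 + 20 + 17 + 0
= 119


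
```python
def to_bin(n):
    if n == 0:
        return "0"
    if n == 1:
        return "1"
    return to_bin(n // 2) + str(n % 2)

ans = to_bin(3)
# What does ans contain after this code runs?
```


to_bin(3)
= to_bin(1) + "1"
= "1" + "1"
= "11"


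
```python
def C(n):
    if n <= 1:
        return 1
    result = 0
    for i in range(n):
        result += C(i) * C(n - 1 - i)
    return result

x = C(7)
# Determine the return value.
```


C(7)
= sum of C(i) * C(7-1-i) for i in 0..6
First compute sub-values bottom-up:
  C(0) = 1, C(1) = 1
  C(2) = 1*1 + 1*1 = 2
  C(3) = 1*2 + 1*1 + 2*1 = 5
  C(4) = 1*5 + 1*2 + 2*1 + 5*1 = 14
  C(5) = 1*14 + 1*5 + 2*2 + 5*1 + 14*1 = 42
  C(6) = 1*42 + 1*14 + 2*5 + 5*2 + 14*1 + 42*1 = 132
Now C(7):
  C(0)*C(6) = 1*132 = 132
  C(1)*C(5) = 1*42 = 42
  C(2)*C(4) = 2*14 = 28
  C(3)*C(3) = 5*5 = 25
  C(4)*C(2) = 14*2 = 28
  C(5)*C(1) = 42*1 = 42
  C(6)*C(0) = 132*1 = 132
= 132 + 42 + 28 + 25 + 28 + 42 + 132
= 429


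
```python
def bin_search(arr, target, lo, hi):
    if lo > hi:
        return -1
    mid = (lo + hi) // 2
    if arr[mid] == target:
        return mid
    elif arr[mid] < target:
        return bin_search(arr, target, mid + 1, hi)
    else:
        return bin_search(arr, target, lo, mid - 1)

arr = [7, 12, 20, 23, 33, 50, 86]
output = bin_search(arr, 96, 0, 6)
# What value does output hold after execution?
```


bin_search(arr, 96, 0, 6)
lo=0, hi=6, mid=3, arr[mid]=23
23 < 96, search right half
lo=4, hi=6, mid=5, arr[mid]=50
50 < 96, search right half
lo=6, hi=6, mid=6, arr[mid]=86
86 < 96, search right half
lo > hi, target not found, return -1
= -1


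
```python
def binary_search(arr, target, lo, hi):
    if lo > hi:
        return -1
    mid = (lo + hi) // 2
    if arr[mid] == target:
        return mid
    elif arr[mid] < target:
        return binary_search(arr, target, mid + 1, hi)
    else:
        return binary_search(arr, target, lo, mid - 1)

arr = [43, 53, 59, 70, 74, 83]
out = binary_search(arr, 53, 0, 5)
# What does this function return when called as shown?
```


binary_search(arr, 53, 0, 5)
lo=0, hi=5, mid=2, arr[mid]=59
59 > 53, search left half
lo=0, hi=1, mid=0, arr[mid]=43
43 < 53, search right half
lo=1, hi=1, mid=1, arr[mid]=53
arr[1] == 53, found at index 1
= 1


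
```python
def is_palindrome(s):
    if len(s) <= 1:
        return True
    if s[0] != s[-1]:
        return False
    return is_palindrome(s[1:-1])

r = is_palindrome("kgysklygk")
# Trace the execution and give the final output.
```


is_palindrome("kgysklygk")
"kgysklygk": s[0]='k' == s[-1]='k' -> is_palindrome("gysklyg")
"gysklyg": s[0]='g' == s[-1]='g' -> is_palindrome("yskly")
"yskly": s[0]='y' == s[-1]='y' -> is_palindrome("skl")
"skl": s[0]='s' != s[-1]='l' -> False
= False


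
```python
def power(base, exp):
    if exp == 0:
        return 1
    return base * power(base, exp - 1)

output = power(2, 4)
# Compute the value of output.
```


power(2, 4)
= 2 * power(2, 3)
= 2 * 2 * power(2, 2)
= 2 * 2 * 2 * power(2, 1)
= 2 * 2 * 2 * 2 * power(2, 0)
= 2 * 2 * 2 * 2 * 1
= 16


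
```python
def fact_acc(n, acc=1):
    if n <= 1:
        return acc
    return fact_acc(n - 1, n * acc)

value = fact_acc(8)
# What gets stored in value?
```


fact_acc(8, 1)
= fact_acc(7, 8 * 1) = fact_acc(7, 8)
= fact_acc(6, 7 * 8) = fact_acc(6, 56)
= fact_acc(5, 6 * 56) = fact_acc(5, 336)
= fact_acc(4, 5 * 336) = fact_acc(4, 1680)
= fact_acc(3, 4 * 1680) = fact_acc(3, 6720)
= fact_acc(2, 3 * 6720) = fact_acc(2, 20160)
= fact_acc(1, 2 * 20160) = fact_acc(1, 40320)
n <= 1, return acc = 40320


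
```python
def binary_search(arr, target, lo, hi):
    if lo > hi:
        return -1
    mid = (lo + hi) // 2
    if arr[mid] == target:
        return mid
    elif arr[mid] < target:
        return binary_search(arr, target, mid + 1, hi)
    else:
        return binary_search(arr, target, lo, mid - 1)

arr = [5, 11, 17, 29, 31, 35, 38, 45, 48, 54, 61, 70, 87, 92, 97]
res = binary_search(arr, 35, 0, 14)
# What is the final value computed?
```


binary_search(arr, 35, 0, 14)
lo=0, hi=14, mid=7, arr[mid]=45
45 > 35, search left half
lo=0, hi=6, mid=3, arr[mid]=29
29 < 35, search right half
lo=4, hi=6, mid=5, arr[mid]=35
arr[5] == 35, found at index 5
= 5


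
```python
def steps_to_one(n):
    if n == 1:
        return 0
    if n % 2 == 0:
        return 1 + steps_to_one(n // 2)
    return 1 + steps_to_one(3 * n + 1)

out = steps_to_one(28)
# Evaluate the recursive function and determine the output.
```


steps_to_one(28)
28 is even -> steps_to_one(14)
14 is even -> steps_to_one(7)
7 is odd -> 3*7+1 = 22 -> steps_to_one(22)
22 is even -> steps_to_one(11)
11 is odd -> 3*11+1 = 34 -> steps_to_one(34)
34 is even -> steps_to_one(17)
17 is odd -> 3*17+1 = 52 -> steps_to_one(52)
52 is even -> steps_to_one(26)
26 is even -> steps_to_one(13)
13 is odd -> 3*13+1 = 40 -> steps_to_one(40)
40 is even -> steps_to_one(20)
20 is even -> steps_to_one(10)
10 is even -> steps_to_one(5)
5 is odd -> 3*5+1 = 16 -> steps_to_one(16)
16 is even -> steps_to_one(8)
8 is even -> steps_to_one(4)
4 is even -> steps_to_one(2)
2 is even -> steps_to_one(1)
Reached 1 after 18 steps
= 18


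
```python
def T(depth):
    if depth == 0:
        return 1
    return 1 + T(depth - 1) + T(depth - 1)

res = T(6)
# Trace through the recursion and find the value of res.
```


T(6)
= 1 + T(5) + T(5)
= 1 + 2 * T(5)
T(k) = 2^(k+1) - 1
T(0) = 1
T(1) = 3
T(2) = 7
T(3) = 15
T(4) = 31
T(6) = 2^7 - 1 = 127


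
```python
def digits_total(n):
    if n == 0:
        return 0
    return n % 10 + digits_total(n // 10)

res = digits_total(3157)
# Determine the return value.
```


digits_total(3157)
= 7 + digits_total(315)
= 7 + 5 + digits_total(31)
= 7 + 5 + 1 + digits_total(3)
= 7 + 5 + 1 + 3 + digits_total(0)
= 7 + 5 + 1 + 3 + 0
= 16


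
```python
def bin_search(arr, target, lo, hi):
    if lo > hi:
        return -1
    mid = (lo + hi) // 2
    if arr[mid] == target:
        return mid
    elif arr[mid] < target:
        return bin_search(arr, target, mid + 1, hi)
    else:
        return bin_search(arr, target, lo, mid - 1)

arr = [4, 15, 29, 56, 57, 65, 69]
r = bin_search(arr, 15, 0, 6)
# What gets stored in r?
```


bin_search(arr, 15, 0, 6)
lo=0, hi=6, mid=3, arr[mid]=56
56 > 15, search left half
lo=0, hi=2, mid=1, arr[mid]=15
arr[1] == 15, found at index 1
= 1


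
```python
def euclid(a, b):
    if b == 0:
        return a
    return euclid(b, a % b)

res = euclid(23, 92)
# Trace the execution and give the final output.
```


euclid(23, 92)
= euclid(92, 23 % 92) = euclid(92, 23)
= euclid(23, 92 % 23) = euclid(23, 0)
b == 0, return a = 23


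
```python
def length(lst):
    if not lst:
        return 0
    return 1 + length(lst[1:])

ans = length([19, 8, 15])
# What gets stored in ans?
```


length([19, 8, 15])
= 1 + length([8, 15])
= 1 + 1 + length([15])
= 1 + 1 + 1 + length([])
= 1 + 1 + 1 + 0
= 3


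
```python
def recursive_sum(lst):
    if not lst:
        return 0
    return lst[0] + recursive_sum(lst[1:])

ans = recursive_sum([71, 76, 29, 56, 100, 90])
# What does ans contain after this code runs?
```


recursive_sum([71, 76, 29, 56, 100, 90])
= 71 + recursive_sum([76, 29, 56, 100, 90])
= 71 + 76 + recursive_sum([29, 56, 100, 90])
= 71 + 76 + 29 + recursive_sum([56, 100, 90])
= 71 + 76 + 29 + 56 + recursive_sum([100, 90])
= 71 + 76 + 29 + 56 + 100 + recursive_sum([90])
= 71 + 76 + 29 + 56 + 100 + 90 + recursive_sum([])
= 71 + 76 + 29 + 56 + 100 + 90 + 0
= 422


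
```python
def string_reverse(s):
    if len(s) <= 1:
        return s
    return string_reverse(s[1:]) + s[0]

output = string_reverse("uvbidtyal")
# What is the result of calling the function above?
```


string_reverse("uvbidtyal")
= string_reverse("vbidtyal") + "u"
= string_reverse("bidtyal") + "v" + "u"
= string_reverse("idtyal") + "b" + "v" + "u"
= string_reverse("dtyal") + "i" + "b" + "v" + "u"
= string_reverse("tyal") + "d" + "i" + "b" + "v" + "u"
= string_reverse("yal") + "t" + "d" + "i" + "b" + "v" + "u"
= string_reverse("al") + "y" + "t" + "d" + "i" + "b" + "v" + "u"
= string_reverse("l") + "a" + "y" + "t" + "d" + "i" + "b" + "v" + "u"
= "l" + "a" + "y" + "t" + "d" + "i" + "b" + "v" + "u"
= "laytdibvu"


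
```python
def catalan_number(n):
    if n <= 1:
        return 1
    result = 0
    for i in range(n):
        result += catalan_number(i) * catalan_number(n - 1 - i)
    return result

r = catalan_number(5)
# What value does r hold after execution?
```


catalan_number(5)
= sum of catalan_number(i) * catalan_number(5-1-i) for i in 0..4
First compute sub-values bottom-up:
  catalan_number(0) = 1, catalan_number(1) = 1
  catalan_number(2) = 1*1 + 1*1 = 2
  catalan_number(3) = 1*2 + 1*1 + 2*1 = 5
  catalan_number(4) = 1*5 + 1*2 + 2*1 + 5*1 = 14
Now catalan_number(5):
  catalan_number(0)*catalan_number(4) = 1*14 = 14
  catalan_number(1)*catalan_number(3) = 1*5 = 5
  catalan_number(2)*catalan_number(2) = 2*2 = 4
  catalan_number(3)*catalan_number(1) = 5*1 = 5
  catalan_number(4)*catalan_number(0) = 14*1 = 14
= 14 + 5 + 4 + 5 + 14
= 42


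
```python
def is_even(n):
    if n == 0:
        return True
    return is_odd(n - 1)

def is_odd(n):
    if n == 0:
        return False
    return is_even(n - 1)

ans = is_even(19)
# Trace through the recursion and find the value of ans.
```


is_even(19)
= is_odd(18)
= is_even(17)
= is_odd(16)
= is_even(15)
= is_odd(14)
= is_even(13)
= is_odd(12)
= is_even(11)
= is_odd(10)
= is_even(9)
= is_odd(8)
= is_even(7)
= is_odd(6)
= is_even(5)
= is_odd(4)
= is_even(3)
= is_odd(2)
= is_even(1)
= is_odd(0)
n == 0: return False
= False


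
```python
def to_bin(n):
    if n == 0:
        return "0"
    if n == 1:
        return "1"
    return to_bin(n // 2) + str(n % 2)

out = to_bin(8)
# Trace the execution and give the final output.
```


to_bin(8)
= to_bin(4) + "0"
= to_bin(2) + "0" + "0"
= to_bin(1) + "0" + "0" + "0"
= "1" + "0" + "0" + "0"
= "1000"


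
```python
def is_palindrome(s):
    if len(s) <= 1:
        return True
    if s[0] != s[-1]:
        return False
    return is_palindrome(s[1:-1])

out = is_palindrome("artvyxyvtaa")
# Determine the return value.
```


is_palindrome("artvyxyvtaa")
"artvyxyvtaa": s[0]='a' == s[-1]='a' -> is_palindrome("rtvyxyvta")
"rtvyxyvta": s[0]='r' != s[-1]='a' -> False
= False


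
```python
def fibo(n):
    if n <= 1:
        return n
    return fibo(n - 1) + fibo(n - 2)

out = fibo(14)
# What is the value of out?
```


fibo(14)
= fibo(13) + fibo(12)
= (fibo(12) + fibo(11)) + fibo(12)
Computing bottom-up: fibo(0)=0, fibo(1)=1, fibo(2)=1, fibo(3)=2, fibo(4)=3, fibo(5)=5, fibo(6)=8, fibo(7)=13, fibo(8)=21, fibo(9)=34, fibo(10)=55, fibo(11)=89, fibo(12)=144, fibo(13)=233, fibo(14)=377
= 377


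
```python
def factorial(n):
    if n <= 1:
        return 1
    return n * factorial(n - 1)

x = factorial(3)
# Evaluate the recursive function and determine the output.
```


factorial(3)
= 3 * factorial(2)
= 3 * 2 * factorial(1)
= 3 * 2 * 1
= 6


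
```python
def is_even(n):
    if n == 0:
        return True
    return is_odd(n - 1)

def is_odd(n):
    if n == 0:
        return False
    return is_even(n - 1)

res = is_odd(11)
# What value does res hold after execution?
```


is_odd(11)
= is_even(10)
= is_odd(9)
= is_even(8)
= is_odd(7)
= is_even(6)
= is_odd(5)
= is_even(4)
= is_odd(3)
= is_even(2)
= is_odd(1)
= is_even(0)
n == 0: return True
= True


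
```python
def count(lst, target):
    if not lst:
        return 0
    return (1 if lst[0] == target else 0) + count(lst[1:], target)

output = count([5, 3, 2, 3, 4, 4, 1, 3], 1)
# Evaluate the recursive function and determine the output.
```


count([5, 3, 2, 3, 4, 4, 1, 3], 1)
lst[0]=5 != 1: 0 + count([3, 2, 3, 4, 4, 1, 3], 1)
lst[0]=3 != 1: 0 + count([2, 3, 4, 4, 1, 3], 1)
lst[0]=2 != 1: 0 + count([3, 4, 4, 1, 3], 1)
lst[0]=3 != 1: 0 + count([4, 4, 1, 3], 1)
lst[0]=4 != 1: 0 + count([4, 1, 3], 1)
lst[0]=4 != 1: 0 + count([1, 3], 1)
lst[0]=1 == 1: 1 + count([3], 1)
lst[0]=3 != 1: 0 + count([], 1)
= 1


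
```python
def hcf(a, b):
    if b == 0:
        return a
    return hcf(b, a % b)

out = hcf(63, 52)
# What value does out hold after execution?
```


hcf(63, 52)
= hcf(52, 63 % 52) = hcf(52, 11)
= hcf(11, 52 % 11) = hcf(11, 8)
= hcf(8, 11 % 8) = hcf(8, 3)
= hcf(3, 8 % 3) = hcf(3, 2)
= hcf(2, 3 % 2) = hcf(2, 1)
= hcf(1, 2 % 1) = hcf(1, 0)
b == 0, return a = 1


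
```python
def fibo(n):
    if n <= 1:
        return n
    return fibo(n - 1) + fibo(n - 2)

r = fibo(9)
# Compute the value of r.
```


fibo(9)
= fibo(8) + fibo(7)
= (fibo(7) + fibo(6)) + fibo(7)
Computing bottom-up: fibo(0)=0, fibo(1)=1, fibo(2)=1, fibo(3)=2, fibo(4)=3, fibo(5)=5, fibo(6)=8, fibo(7)=13, fibo(8)=21, fibo(9)=34
= 34


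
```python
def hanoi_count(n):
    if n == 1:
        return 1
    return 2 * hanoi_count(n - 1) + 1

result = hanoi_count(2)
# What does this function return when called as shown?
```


hanoi_count(2)
= 2 * hanoi_count(1) + 1
Now compute bottom-up:
hanoi_count(1) = 1
hanoi_count(2) = 2 * 1 + 1 = 3
= 3
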